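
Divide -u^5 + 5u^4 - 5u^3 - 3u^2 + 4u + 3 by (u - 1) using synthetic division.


Synthetic division with c = 1. Coefficients: -1, 5, -5, -3, 4, 3
Bring down -1.
  -1 * 1 = -1; -1 + 5 = 4
  4 * 1 = 4; 4 - 5 = -1
  -1 * 1 = -1; -1 - 3 = -4
  -4 * 1 = -4; -4 + 4 = 0
  0 * 1 = 0; 0 + 3 = 3
Quotient: -u^4 + 4u^3 - u^2 - 4u, Remainder: 3


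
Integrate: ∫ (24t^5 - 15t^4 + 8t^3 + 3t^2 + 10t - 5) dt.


Reverse power rule on each term:
  ∫ 24t^5 dt = 4t^6
  ∫ -15t^4 dt = -3t^5
  ∫ 8t^3 dt = 2t^4
  ∫ 3t^2 dt = t^3
  ∫ 10t dt = 5t^2
  ∫ -5 dt = -5t
F(t) = 4t^6 - 3t^5 + 2t^4 + t^3 + 5t^2 - 5t + C


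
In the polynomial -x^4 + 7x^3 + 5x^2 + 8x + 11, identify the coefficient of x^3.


Read off the coefficient of x^3: 7


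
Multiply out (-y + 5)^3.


Expand (-y + 5)^3 by repeated multiplication:
  (-y + 5)^2 = y^2 - 10y + 25
= -y^3 + 15y^2 - 75y + 125


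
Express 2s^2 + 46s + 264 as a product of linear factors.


Roots satisfy r1 + r2 = -b/a = -23 and r1*r2 = c/a = 132.
So r1 = -12, r2 = -11.
2s^2 + 46s + 264 = 2(s - r1)(s - r2) = 2(s + 12)(s + 11)


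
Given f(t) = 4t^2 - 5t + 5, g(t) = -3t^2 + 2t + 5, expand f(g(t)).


Substitute g(t) into f:
f(g(t)) = 4*(-3t^2 + 2t + 5)^2 + (-5)*(-3t^2 + 2t + 5) + 5
(-3t^2 + 2t + 5)^2 = 9t^4 - 12t^3 - 26t^2 + 20t + 25
Expand and combine: 36t^4 - 48t^3 - 89t^2 + 70t + 80


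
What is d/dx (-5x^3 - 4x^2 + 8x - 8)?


Apply the power rule term by term:
  d/dx(-5x^3) = -15x^2
  d/dx(-4x^2) = -8x
  d/dx(8x) = 8
  d/dx(-8) = 0
p'(x) = -15x^2 - 8x + 8


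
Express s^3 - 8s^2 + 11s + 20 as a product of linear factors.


Try integer roots (divisors of 20). s=4: p(4)=0.
Divide out (s - 4): quotient is s^2 - 4s - 5.
Factor the quadratic: (s - 5)(s + 1)
Result: (s - 4)(s - 5)(s + 1)


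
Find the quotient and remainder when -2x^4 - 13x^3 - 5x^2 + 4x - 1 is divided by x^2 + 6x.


(-2x^4 - 13x^3 - 5x^2 + 4x - 1) / (x^2 + 6x)
Step 1: -2x^2 * (x^2 + 6x) = -2x^4 - 12x^3; subtract.
Step 2: -x * (x^2 + 6x) = -x^3 - 6x^2; subtract.
Step 3: 1 * (x^2 + 6x) = x^2 + 6x; subtract.
Quotient: -2x^2 - x + 1, Remainder: -2x - 1


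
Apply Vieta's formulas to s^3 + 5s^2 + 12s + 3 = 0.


Monic cubic s^3+bs^2+cs+d=0: sum=-b, pairwise sum=c, product=-d.
b=5, c=12, d=3
r1+r2+r3 = -5
r1r2+r1r3+r2r3 = 12
r1r2r3 = -3


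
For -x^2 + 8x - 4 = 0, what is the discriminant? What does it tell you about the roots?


D = b^2 - 4ac = (8)^2 - 4(-1)(-4) = 64 - 16 = 48
Since D > 0: two distinct irrational roots


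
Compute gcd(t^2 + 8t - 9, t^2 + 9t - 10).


Factor each:
  t^2 + 8t - 9 = (t - 1)(t + 9)
  t^2 + 9t - 10 = (t - 1)(t + 10)
Common monic factor: t - 1


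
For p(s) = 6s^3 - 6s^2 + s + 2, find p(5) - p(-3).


p(5) = 607
p(-3) = -217
p(5) - p(-3) = 607 + 217 = 824


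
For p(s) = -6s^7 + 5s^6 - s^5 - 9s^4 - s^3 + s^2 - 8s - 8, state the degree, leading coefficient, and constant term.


Highest power of s is 7, with coefficient -6. Constant term is -8.
Degree = 7, leading coefficient = -6, constant term = -8


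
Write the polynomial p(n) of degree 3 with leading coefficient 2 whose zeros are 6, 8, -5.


p(n) = 2(n - 6)(n - 8)(n + 5)
Expand: 2n^3 - 18n^2 - 44n + 480


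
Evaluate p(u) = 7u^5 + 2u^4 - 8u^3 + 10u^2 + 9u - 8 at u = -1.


Using direct substitution:
  7 * (-1)^5 = -7
  2 * (-1)^4 = 2
  -8 * (-1)^3 = 8
  10 * (-1)^2 = 10
  9 * (-1)^1 = -9
  constant: -8
Sum = -7 + 2 + 8 + 10 - 9 - 8 = -4


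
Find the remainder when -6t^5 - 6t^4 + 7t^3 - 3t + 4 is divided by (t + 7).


By the Remainder Theorem, the remainder equals p(-7):
  -6*(-7)^5 = 100842
  -6*(-7)^4 = -14406
  7*(-7)^3 = -2401
  0*(-7)^2 = 0
  -3*(-7)^1 = 21
  constant: 4
Sum: 100842 - 14406 - 2401 + 0 + 21 + 4 = 84060


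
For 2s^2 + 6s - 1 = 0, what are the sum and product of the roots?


For as^2+bs+c=0: sum = -b/a, product = c/a.
a=2, b=6, c=-1
Sum = -(6)/2 = -3
Product = (-1)/2 = -1/2


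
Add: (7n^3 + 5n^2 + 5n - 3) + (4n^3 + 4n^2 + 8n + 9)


Align terms by degree and add:
  7n^3 + 5n^2 + 5n - 3
+ 4n^3 + 4n^2 + 8n + 9
= 11n^3 + 9n^2 + 13n + 6


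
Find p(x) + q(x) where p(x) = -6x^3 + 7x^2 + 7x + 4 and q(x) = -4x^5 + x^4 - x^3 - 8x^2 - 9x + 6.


Align terms by degree and add:
  -6x^3 + 7x^2 + 7x + 4
  -4x^5 + x^4 - x^3 - 8x^2 - 9x + 6
= -4x^5 + x^4 - 7x^3 - x^2 - 2x + 10


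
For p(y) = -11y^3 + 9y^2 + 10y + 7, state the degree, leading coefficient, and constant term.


Highest power of y is 3, with coefficient -11. Constant term is 7.
Degree = 3, leading coefficient = -11, constant term = 7


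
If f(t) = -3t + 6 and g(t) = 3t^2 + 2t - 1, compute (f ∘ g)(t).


Substitute g(t) into f:
f(g(t)) = -3*(3t^2 + 2t - 1) + 6
Expand and combine: -9t^2 - 6t + 9


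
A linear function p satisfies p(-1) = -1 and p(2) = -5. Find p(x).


p(x) = mx + b. Using p(-1)=-1, p(2)=-5:
m = (-1 + 5)/(-1 - 2) = 4/-3 = -4/3
b = -1 - m*(-1) = -1 - 4/3 = -7/3
p(x) = -(4/3)x - (7/3)


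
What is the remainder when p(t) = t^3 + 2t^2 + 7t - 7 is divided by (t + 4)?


By the Remainder Theorem, the remainder equals p(-4):
  1*(-4)^3 = -64
  2*(-4)^2 = 32
  7*(-4)^1 = -28
  constant: -7
Sum: -64 + 32 - 28 - 7 = -67


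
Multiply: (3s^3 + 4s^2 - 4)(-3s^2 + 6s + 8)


Distribute each term of the first polynomial:
  (3s^3)(-3s^2 + 6s + 8) = -9s^5 + 18s^4 + 24s^3
  (4s^2)(-3s^2 + 6s + 8) = -12s^4 + 24s^3 + 32s^2
  (-4)(-3s^2 + 6s + 8) = 12s^2 - 24s - 32
Sum: -9s^5 + 6s^4 + 48s^3 + 44s^2 - 24s - 32


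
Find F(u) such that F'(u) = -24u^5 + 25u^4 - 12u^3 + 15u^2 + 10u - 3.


Reverse power rule on each term:
  ∫ -24u^5 du = -4u^6
  ∫ 25u^4 du = 5u^5
  ∫ -12u^3 du = -3u^4
  ∫ 15u^2 du = 5u^3
  ∫ 10u du = 5u^2
  ∫ -3 du = -3u
F(u) = -4u^6 + 5u^5 - 3u^4 + 5u^3 + 5u^2 - 3u + C


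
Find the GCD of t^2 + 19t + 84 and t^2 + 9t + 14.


Factor each:
  t^2 + 19t + 84 = (t + 7)(t + 12)
  t^2 + 9t + 14 = (t + 7)(t + 2)
Common monic factor: t + 7


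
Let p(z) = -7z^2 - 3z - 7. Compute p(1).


Using direct substitution:
  -7 * (1)^2 = -7
  -3 * (1)^1 = -3
  constant: -7
Sum = -7 - 3 - 7 = -17


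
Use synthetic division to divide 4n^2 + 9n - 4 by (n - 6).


Synthetic division with c = 6. Coefficients: 4, 9, -4
Bring down 4.
  4 * 6 = 24; 24 + 9 = 33
  33 * 6 = 198; 198 - 4 = 194
Quotient: 4n + 33, Remainder: 194


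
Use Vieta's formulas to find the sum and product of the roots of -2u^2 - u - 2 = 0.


For au^2+bu+c=0: sum = -b/a, product = c/a.
a=-2, b=-1, c=-2
Sum = -(-1)/-2 = -1/2
Product = (-2)/-2 = 1


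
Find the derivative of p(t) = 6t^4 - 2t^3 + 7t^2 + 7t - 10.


Apply the power rule term by term:
  d/dt(6t^4) = 24t^3
  d/dt(-2t^3) = -6t^2
  d/dt(7t^2) = 14t
  d/dt(7t) = 7
  d/dt(-10) = 0
p'(t) = 24t^3 - 6t^2 + 14t + 7


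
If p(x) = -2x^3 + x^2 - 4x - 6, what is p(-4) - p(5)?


p(-4) = 154
p(5) = -251
p(-4) - p(5) = 154 + 251 = 405


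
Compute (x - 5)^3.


Expand (x - 5)^3 by repeated multiplication:
  (x - 5)^2 = x^2 - 10x + 25
= x^3 - 15x^2 + 75x - 125


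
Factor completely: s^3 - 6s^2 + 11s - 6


Try integer roots (divisors of -6). s=2: p(2)=0.
Divide out (s - 2): quotient is s^2 - 4s + 3.
Factor the quadratic: (s - 3)(s - 1)
Result: (s - 2)(s - 3)(s - 1)


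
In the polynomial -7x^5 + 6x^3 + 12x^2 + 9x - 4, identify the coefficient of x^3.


Read off the coefficient of x^3: 6


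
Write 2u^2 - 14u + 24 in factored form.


Roots satisfy r1 + r2 = -b/a = 7 and r1*r2 = c/a = 12.
So r1 = 3, r2 = 4.
2u^2 - 14u + 24 = 2(u - r1)(u - r2) = 2(u - 3)(u - 4)


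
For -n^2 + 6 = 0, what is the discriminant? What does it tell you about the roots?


D = b^2 - 4ac = (0)^2 - 4(-1)(6) = 0 + 24 = 24
Since D > 0: two distinct irrational roots


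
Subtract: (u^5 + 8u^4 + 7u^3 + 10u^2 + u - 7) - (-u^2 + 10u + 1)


Distribute the minus sign:
  (u^5 + 8u^4 + 7u^3 + 10u^2 + u - 7)
- (-u^2 + 10u + 1)
Negate second polynomial: u^2 - 10u - 1
Add: u^5 + 8u^4 + 7u^3 + 11u^2 - 9u - 8


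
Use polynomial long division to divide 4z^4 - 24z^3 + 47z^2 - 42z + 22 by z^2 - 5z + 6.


(4z^4 - 24z^3 + 47z^2 - 42z + 22) / (z^2 - 5z + 6)
Step 1: 4z^2 * (z^2 - 5z + 6) = 4z^4 - 20z^3 + 24z^2; subtract.
Step 2: -4z * (z^2 - 5z + 6) = -4z^3 + 20z^2 - 24z; subtract.
Step 3: 3 * (z^2 - 5z + 6) = 3z^2 - 15z + 18; subtract.
Quotient: 4z^2 - 4z + 3, Remainder: -3z + 4


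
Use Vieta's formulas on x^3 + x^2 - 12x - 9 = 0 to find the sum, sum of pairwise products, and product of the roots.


Monic cubic x^3+bx^2+cx+d=0: sum=-b, pairwise sum=c, product=-d.
b=1, c=-12, d=-9
r1+r2+r3 = -1
r1r2+r1r3+r2r3 = -12
r1r2r3 = 9


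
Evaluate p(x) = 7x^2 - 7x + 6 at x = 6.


Using direct substitution:
  7 * (6)^2 = 252
  -7 * (6)^1 = -42
  constant: 6
Sum = 252 - 42 + 6 = 216


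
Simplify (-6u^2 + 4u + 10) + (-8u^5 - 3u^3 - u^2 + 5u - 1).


Align terms by degree and add:
  -6u^2 + 4u + 10
  -8u^5 - 3u^3 - u^2 + 5u - 1
= -8u^5 - 3u^3 - 7u^2 + 9u + 9


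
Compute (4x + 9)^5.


Expand (4x + 9)^5 by repeated multiplication:
  (4x + 9)^2 = 16x^2 + 72x + 81
  (4x + 9)^3 = 64x^3 + 432x^2 + 972x + 729
  (4x + 9)^4 = 256x^4 + 2304x^3 + 7776x^2 + 11664x + 6561
= 1024x^5 + 11520x^4 + 51840x^3 + 116640x^2 + 131220x + 59049


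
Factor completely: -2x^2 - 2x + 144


Roots satisfy r1 + r2 = -b/a = -1 and r1*r2 = c/a = -72.
So r1 = -9, r2 = 8.
-2x^2 - 2x + 144 = -2(x - r1)(x - r2) = -2(x + 9)(x - 8)


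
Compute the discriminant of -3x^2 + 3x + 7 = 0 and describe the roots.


D = b^2 - 4ac = (3)^2 - 4(-3)(7) = 9 + 84 = 93
Since D > 0: two distinct irrational roots


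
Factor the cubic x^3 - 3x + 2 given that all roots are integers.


Try integer roots (divisors of 2). x=1: p(1)=0.
Divide out (x - 1): quotient is x^2 + x - 2.
Factor the quadratic: (x - 1)(x + 2)
Result: (x - 1)(x - 1)(x + 2)


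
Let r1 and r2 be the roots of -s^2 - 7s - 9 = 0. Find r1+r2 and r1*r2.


For as^2+bs+c=0: sum = -b/a, product = c/a.
a=-1, b=-7, c=-9
Sum = -(-7)/-1 = -7
Product = (-9)/-1 = 9


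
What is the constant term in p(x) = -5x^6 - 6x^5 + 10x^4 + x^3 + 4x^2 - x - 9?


Read off the constant term: -9


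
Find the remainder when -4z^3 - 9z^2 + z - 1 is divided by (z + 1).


By the Remainder Theorem, the remainder equals p(-1):
  -4*(-1)^3 = 4
  -9*(-1)^2 = -9
  1*(-1)^1 = -1
  constant: -1
Sum: 4 - 9 - 1 - 1 = -7


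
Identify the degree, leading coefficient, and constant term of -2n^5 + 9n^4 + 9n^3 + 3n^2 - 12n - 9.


Highest power of n is 5, with coefficient -2. Constant term is -9.
Degree = 5, leading coefficient = -2, constant term = -9


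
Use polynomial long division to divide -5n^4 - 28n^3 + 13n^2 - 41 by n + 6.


(-5n^4 - 28n^3 + 13n^2 - 41) / (n + 6)
Step 1: -5n^3 * (n + 6) = -5n^4 - 30n^3; subtract.
Step 2: 2n^2 * (n + 6) = 2n^3 + 12n^2; subtract.
Step 3: n * (n + 6) = n^2 + 6n; subtract.
Step 4: -6 * (n + 6) = -6n - 36; subtract.
Quotient: -5n^3 + 2n^2 + n - 6, Remainder: -5


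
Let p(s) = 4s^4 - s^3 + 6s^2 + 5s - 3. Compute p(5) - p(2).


p(5) = 2547
p(2) = 87
p(5) - p(2) = 2547 - 87 = 2460


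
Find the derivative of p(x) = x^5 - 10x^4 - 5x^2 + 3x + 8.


Apply the power rule term by term:
  d/dx(x^5) = 5x^4
  d/dx(-10x^4) = -40x^3
  d/dx(-5x^2) = -10x
  d/dx(3x) = 3
  d/dx(8) = 0
p'(x) = 5x^4 - 40x^3 - 10x + 3


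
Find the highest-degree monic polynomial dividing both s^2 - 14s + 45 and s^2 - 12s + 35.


Factor each:
  s^2 - 14s + 45 = (s - 5)(s - 9)
  s^2 - 12s + 35 = (s - 5)(s - 7)
Common monic factor: s - 5


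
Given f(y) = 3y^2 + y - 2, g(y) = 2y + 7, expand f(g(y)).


Substitute g(y) into f:
f(g(y)) = 3*(2y + 7)^2 + 1*(2y + 7) + (-2)
(2y + 7)^2 = 4y^2 + 28y + 49
Expand and combine: 12y^2 + 86y + 152


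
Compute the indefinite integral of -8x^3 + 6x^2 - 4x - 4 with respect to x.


Reverse power rule on each term:
  ∫ -8x^3 dx = -2x^4
  ∫ 6x^2 dx = 2x^3
  ∫ -4x dx = -2x^2
  ∫ -4 dx = -4x
F(x) = -2x^4 + 2x^3 - 2x^2 - 4x + C


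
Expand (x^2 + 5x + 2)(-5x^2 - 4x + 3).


Distribute each term of the first polynomial:
  (x^2)(-5x^2 - 4x + 3) = -5x^4 - 4x^3 + 3x^2
  (5x)(-5x^2 - 4x + 3) = -25x^3 - 20x^2 + 15x
  (2)(-5x^2 - 4x + 3) = -10x^2 - 8x + 6
Sum: -5x^4 - 29x^3 - 27x^2 + 7x + 6


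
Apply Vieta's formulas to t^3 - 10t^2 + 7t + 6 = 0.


Monic cubic t^3+bt^2+ct+d=0: sum=-b, pairwise sum=c, product=-d.
b=-10, c=7, d=6
r1+r2+r3 = 10
r1r2+r1r3+r2r3 = 7
r1r2r3 = -6


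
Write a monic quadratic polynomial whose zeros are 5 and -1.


p(n) = (n - 5)(n + 1)
Expand: n^2 - 4n - 5


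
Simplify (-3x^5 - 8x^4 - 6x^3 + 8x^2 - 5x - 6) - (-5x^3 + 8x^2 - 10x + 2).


Distribute the minus sign:
  (-3x^5 - 8x^4 - 6x^3 + 8x^2 - 5x - 6)
- (-5x^3 + 8x^2 - 10x + 2)
Negate second polynomial: 5x^3 - 8x^2 + 10x - 2
Add: -3x^5 - 8x^4 - x^3 + 5x - 8


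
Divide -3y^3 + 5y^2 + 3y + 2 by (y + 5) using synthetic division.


Synthetic division with c = -5. Coefficients: -3, 5, 3, 2
Bring down -3.
  -3 * -5 = 15; 15 + 5 = 20
  20 * -5 = -100; -100 + 3 = -97
  -97 * -5 = 485; 485 + 2 = 487
Quotient: -3y^2 + 20y - 97, Remainder: 487


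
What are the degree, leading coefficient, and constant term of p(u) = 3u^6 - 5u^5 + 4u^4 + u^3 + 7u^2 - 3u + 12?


Highest power of u is 6, with coefficient 3. Constant term is 12.
Degree = 6, leading coefficient = 3, constant term = 12


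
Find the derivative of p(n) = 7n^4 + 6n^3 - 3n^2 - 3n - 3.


Apply the power rule term by term:
  d/dn(7n^4) = 28n^3
  d/dn(6n^3) = 18n^2
  d/dn(-3n^2) = -6n
  d/dn(-3n) = -3
  d/dn(-3) = 0
p'(n) = 28n^3 + 18n^2 - 6n - 3


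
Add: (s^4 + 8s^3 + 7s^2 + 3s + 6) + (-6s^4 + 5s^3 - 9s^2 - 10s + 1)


Align terms by degree and add:
  s^4 + 8s^3 + 7s^2 + 3s + 6
  -6s^4 + 5s^3 - 9s^2 - 10s + 1
= -5s^4 + 13s^3 - 2s^2 - 7s + 7


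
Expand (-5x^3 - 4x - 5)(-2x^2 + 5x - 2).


Distribute each term of the first polynomial:
  (-5x^3)(-2x^2 + 5x - 2) = 10x^5 - 25x^4 + 10x^3
  (-4x)(-2x^2 + 5x - 2) = 8x^3 - 20x^2 + 8x
  (-5)(-2x^2 + 5x - 2) = 10x^2 - 25x + 10
Sum: 10x^5 - 25x^4 + 18x^3 - 10x^2 - 17x + 10


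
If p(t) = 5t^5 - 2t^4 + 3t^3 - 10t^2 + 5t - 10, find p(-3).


Using direct substitution:
  5 * (-3)^5 = -1215
  -2 * (-3)^4 = -162
  3 * (-3)^3 = -81
  -10 * (-3)^2 = -90
  5 * (-3)^1 = -15
  constant: -10
Sum = -1215 - 162 - 81 - 90 - 15 - 10 = -1573


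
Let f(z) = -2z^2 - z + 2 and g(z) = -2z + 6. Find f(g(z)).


Substitute g(z) into f:
f(g(z)) = -2*(-2z + 6)^2 + (-1)*(-2z + 6) + 2
(-2z + 6)^2 = 4z^2 - 24z + 36
Expand and combine: -8z^2 + 50z - 76


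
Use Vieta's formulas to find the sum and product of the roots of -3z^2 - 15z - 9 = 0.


For az^2+bz+c=0: sum = -b/a, product = c/a.
a=-3, b=-15, c=-9
Sum = -(-15)/-3 = -5
Product = (-9)/-3 = 3


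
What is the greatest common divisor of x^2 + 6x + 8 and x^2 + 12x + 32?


Factor each:
  x^2 + 6x + 8 = (x + 4)(x + 2)
  x^2 + 12x + 32 = (x + 4)(x + 8)
Common monic factor: x + 4


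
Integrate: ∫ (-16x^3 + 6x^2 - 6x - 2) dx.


Reverse power rule on each term:
  ∫ -16x^3 dx = -4x^4
  ∫ 6x^2 dx = 2x^3
  ∫ -6x dx = -3x^2
  ∫ -2 dx = -2x
F(x) = -4x^4 + 2x^3 - 3x^2 - 2x + C


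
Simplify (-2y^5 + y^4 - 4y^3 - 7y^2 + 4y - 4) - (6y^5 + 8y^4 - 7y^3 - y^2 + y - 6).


Distribute the minus sign:
  (-2y^5 + y^4 - 4y^3 - 7y^2 + 4y - 4)
- (6y^5 + 8y^4 - 7y^3 - y^2 + y - 6)
Negate second polynomial: -6y^5 - 8y^4 + 7y^3 + y^2 - y + 6
Add: -8y^5 - 7y^4 + 3y^3 - 6y^2 + 3y + 2


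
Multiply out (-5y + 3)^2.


Expand (-5y + 3)^2 by repeated multiplication:
= 25y^2 - 30y + 9


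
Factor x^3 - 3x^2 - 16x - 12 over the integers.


Try integer roots (divisors of -12). x=-2: p(-2)=0.
Divide out (x + 2): quotient is x^2 - 5x - 6.
Factor the quadratic: (x - 6)(x + 1)
Result: (x + 2)(x - 6)(x + 1)


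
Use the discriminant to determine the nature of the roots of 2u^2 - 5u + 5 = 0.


D = b^2 - 4ac = (-5)^2 - 4(2)(5) = 25 - 40 = -15
Since D < 0: two complex conjugate roots (no real roots)


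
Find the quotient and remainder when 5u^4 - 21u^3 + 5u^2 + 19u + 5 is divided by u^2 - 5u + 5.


(5u^4 - 21u^3 + 5u^2 + 19u + 5) / (u^2 - 5u + 5)
Step 1: 5u^2 * (u^2 - 5u + 5) = 5u^4 - 25u^3 + 25u^2; subtract.
Step 2: 4u * (u^2 - 5u + 5) = 4u^3 - 20u^2 + 20u; subtract.
Step 3: 0 * (u^2 - 5u + 5) = 0; subtract.
Quotient: 5u^2 + 4u, Remainder: -u + 5


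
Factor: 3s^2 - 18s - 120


Roots satisfy r1 + r2 = -b/a = 6 and r1*r2 = c/a = -40.
So r1 = -4, r2 = 10.
3s^2 - 18s - 120 = 3(s - r1)(s - r2) = 3(s + 4)(s - 10)


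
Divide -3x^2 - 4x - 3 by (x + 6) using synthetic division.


Synthetic division with c = -6. Coefficients: -3, -4, -3
Bring down -3.
  -3 * -6 = 18; 18 - 4 = 14
  14 * -6 = -84; -84 - 3 = -87
Quotient: -3x + 14, Remainder: -87


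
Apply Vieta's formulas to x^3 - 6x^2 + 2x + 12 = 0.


Monic cubic x^3+bx^2+cx+d=0: sum=-b, pairwise sum=c, product=-d.
b=-6, c=2, d=12
r1+r2+r3 = 6
r1r2+r1r3+r2r3 = 2
r1r2r3 = -12


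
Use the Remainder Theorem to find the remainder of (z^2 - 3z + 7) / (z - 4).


By the Remainder Theorem, the remainder equals p(4):
  1*(4)^2 = 16
  -3*(4)^1 = -12
  constant: 7
Sum: 16 - 12 + 7 = 11


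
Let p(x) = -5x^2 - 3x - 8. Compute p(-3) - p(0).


p(-3) = -44
p(0) = -8
p(-3) - p(0) = -44 + 8 = -36


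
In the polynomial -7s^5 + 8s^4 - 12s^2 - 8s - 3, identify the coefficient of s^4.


Read off the coefficient of s^4: 8


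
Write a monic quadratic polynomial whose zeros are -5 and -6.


p(t) = (t + 5)(t + 6)
Expand: t^2 + 11t + 30


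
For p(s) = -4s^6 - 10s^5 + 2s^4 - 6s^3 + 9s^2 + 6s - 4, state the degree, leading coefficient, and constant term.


Highest power of s is 6, with coefficient -4. Constant term is -4.
Degree = 6, leading coefficient = -4, constant term = -4


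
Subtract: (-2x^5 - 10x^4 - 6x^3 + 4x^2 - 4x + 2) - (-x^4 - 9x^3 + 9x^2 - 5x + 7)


Distribute the minus sign:
  (-2x^5 - 10x^4 - 6x^3 + 4x^2 - 4x + 2)
- (-x^4 - 9x^3 + 9x^2 - 5x + 7)
Negate second polynomial: x^4 + 9x^3 - 9x^2 + 5x - 7
Add: -2x^5 - 9x^4 + 3x^3 - 5x^2 + x - 5


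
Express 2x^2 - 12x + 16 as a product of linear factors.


Roots satisfy r1 + r2 = -b/a = 6 and r1*r2 = c/a = 8.
So r1 = 4, r2 = 2.
2x^2 - 12x + 16 = 2(x - r1)(x - r2) = 2(x - 4)(x - 2)


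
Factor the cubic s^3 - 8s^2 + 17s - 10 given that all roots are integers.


Try integer roots (divisors of -10). s=5: p(5)=0.
Divide out (s - 5): quotient is s^2 - 3s + 2.
Factor the quadratic: (s - 1)(s - 2)
Result: (s - 5)(s - 1)(s - 2)


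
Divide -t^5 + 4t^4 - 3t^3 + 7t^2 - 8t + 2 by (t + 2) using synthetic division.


Synthetic division with c = -2. Coefficients: -1, 4, -3, 7, -8, 2
Bring down -1.
  -1 * -2 = 2; 2 + 4 = 6
  6 * -2 = -12; -12 - 3 = -15
  -15 * -2 = 30; 30 + 7 = 37
  37 * -2 = -74; -74 - 8 = -82
  -82 * -2 = 164; 164 + 2 = 166
Quotient: -t^4 + 6t^3 - 15t^2 + 37t - 82, Remainder: 166


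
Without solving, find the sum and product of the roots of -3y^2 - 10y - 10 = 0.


For ay^2+by+c=0: sum = -b/a, product = c/a.
a=-3, b=-10, c=-10
Sum = -(-10)/-3 = -10/3
Product = (-10)/-3 = 10/3


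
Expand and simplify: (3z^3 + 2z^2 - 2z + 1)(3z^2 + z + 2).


Distribute each term of the first polynomial:
  (3z^3)(3z^2 + z + 2) = 9z^5 + 3z^4 + 6z^3
  (2z^2)(3z^2 + z + 2) = 6z^4 + 2z^3 + 4z^2
  (-2z)(3z^2 + z + 2) = -6z^3 - 2z^2 - 4z
  (1)(3z^2 + z + 2) = 3z^2 + z + 2
Sum: 9z^5 + 9z^4 + 2z^3 + 5z^2 - 3z + 2


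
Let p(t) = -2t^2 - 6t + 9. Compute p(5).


Using direct substitution:
  -2 * (5)^2 = -50
  -6 * (5)^1 = -30
  constant: 9
Sum = -50 - 30 + 9 = -71


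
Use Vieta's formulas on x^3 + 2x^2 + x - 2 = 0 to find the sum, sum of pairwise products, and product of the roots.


Monic cubic x^3+bx^2+cx+d=0: sum=-b, pairwise sum=c, product=-d.
b=2, c=1, d=-2
r1+r2+r3 = -2
r1r2+r1r3+r2r3 = 1
r1r2r3 = 2


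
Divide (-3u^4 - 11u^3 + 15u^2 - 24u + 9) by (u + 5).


(-3u^4 - 11u^3 + 15u^2 - 24u + 9) / (u + 5)
Step 1: -3u^3 * (u + 5) = -3u^4 - 15u^3; subtract.
Step 2: 4u^2 * (u + 5) = 4u^3 + 20u^2; subtract.
Step 3: -5u * (u + 5) = -5u^2 - 25u; subtract.
Step 4: 1 * (u + 5) = u + 5; subtract.
Quotient: -3u^3 + 4u^2 - 5u + 1, Remainder: 4


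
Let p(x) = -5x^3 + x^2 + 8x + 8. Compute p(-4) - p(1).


p(-4) = 312
p(1) = 12
p(-4) - p(1) = 312 - 12 = 300


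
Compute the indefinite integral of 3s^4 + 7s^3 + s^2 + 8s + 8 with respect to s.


Reverse power rule on each term:
  ∫ 3s^4 ds = (3/5)s^5
  ∫ 7s^3 ds = (7/4)s^4
  ∫ s^2 ds = (1/3)s^3
  ∫ 8s ds = 4s^2
  ∫ 8 ds = 8s
F(s) = (3/5)s^5 + (7/4)s^4 + (1/3)s^3 + 4s^2 + 8s + C


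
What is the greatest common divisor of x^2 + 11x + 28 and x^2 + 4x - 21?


Factor each:
  x^2 + 11x + 28 = (x + 7)(x + 4)
  x^2 + 4x - 21 = (x + 7)(x - 3)
Common monic factor: x + 7


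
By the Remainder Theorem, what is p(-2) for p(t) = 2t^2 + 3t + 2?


By the Remainder Theorem, the remainder equals p(-2):
  2*(-2)^2 = 8
  3*(-2)^1 = -6
  constant: 2
Sum: 8 - 6 + 2 = 4


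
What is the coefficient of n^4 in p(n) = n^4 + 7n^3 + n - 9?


Read off the coefficient of n^4: 1


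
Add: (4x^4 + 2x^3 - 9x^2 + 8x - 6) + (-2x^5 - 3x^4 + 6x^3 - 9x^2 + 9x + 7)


Align terms by degree and add:
  4x^4 + 2x^3 - 9x^2 + 8x - 6
  -2x^5 - 3x^4 + 6x^3 - 9x^2 + 9x + 7
= -2x^5 + x^4 + 8x^3 - 18x^2 + 17x + 1


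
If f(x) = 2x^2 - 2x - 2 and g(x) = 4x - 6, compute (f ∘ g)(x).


Substitute g(x) into f:
f(g(x)) = 2*(4x - 6)^2 + (-2)*(4x - 6) + (-2)
(4x - 6)^2 = 16x^2 - 48x + 36
Expand and combine: 32x^2 - 104x + 82


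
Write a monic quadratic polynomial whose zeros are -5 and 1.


p(n) = (n + 5)(n - 1)
Expand: n^2 + 4n - 5


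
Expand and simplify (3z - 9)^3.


Expand (3z - 9)^3 by repeated multiplication:
  (3z - 9)^2 = 9z^2 - 54z + 81
= 27z^3 - 243z^2 + 729z - 729


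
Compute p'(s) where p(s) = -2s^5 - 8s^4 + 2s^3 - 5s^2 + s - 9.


Apply the power rule term by term:
  d/ds(-2s^5) = -10s^4
  d/ds(-8s^4) = -32s^3
  d/ds(2s^3) = 6s^2
  d/ds(-5s^2) = -10s
  d/ds(s) = 1
  d/ds(-9) = 0
p'(s) = -10s^4 - 32s^3 + 6s^2 - 10s + 1


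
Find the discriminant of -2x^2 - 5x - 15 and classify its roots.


D = b^2 - 4ac = (-5)^2 - 4(-2)(-15) = 25 - 120 = -95
Since D < 0: two complex conjugate roots (no real roots)


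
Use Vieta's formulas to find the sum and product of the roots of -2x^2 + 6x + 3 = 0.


For ax^2+bx+c=0: sum = -b/a, product = c/a.
a=-2, b=6, c=3
Sum = -(6)/-2 = 3
Product = (3)/-2 = -3/2


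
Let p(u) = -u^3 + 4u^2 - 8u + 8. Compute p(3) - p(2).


p(3) = -7
p(2) = 0
p(3) - p(2) = -7 = -7


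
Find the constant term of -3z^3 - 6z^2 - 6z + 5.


Read off the constant term: 5


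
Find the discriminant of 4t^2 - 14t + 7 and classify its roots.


D = b^2 - 4ac = (-14)^2 - 4(4)(7) = 196 - 112 = 84
Since D > 0: two distinct irrational roots


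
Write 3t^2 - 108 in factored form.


Roots satisfy r1 + r2 = -b/a = 0 and r1*r2 = c/a = -36.
So r1 = -6, r2 = 6.
3t^2 - 108 = 3(t - r1)(t - r2) = 3(t + 6)(t - 6)


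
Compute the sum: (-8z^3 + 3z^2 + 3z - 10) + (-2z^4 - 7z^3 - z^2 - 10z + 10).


Align terms by degree and add:
  -8z^3 + 3z^2 + 3z - 10
  -2z^4 - 7z^3 - z^2 - 10z + 10
= -2z^4 - 15z^3 + 2z^2 - 7z


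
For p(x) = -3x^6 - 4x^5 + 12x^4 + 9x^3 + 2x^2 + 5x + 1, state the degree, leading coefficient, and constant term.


Highest power of x is 6, with coefficient -3. Constant term is 1.
Degree = 6, leading coefficient = -3, constant term = 1


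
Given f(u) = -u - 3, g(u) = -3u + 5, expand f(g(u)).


Substitute g(u) into f:
f(g(u)) = -1*(-3u + 5) + (-3)
Expand and combine: 3u - 8


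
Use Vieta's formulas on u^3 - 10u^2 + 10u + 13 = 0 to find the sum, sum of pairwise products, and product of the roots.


Monic cubic u^3+bu^2+cu+d=0: sum=-b, pairwise sum=c, product=-d.
b=-10, c=10, d=13
r1+r2+r3 = 10
r1r2+r1r3+r2r3 = 10
r1r2r3 = -13


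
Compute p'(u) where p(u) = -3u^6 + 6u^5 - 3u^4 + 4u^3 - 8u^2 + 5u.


Apply the power rule term by term:
  d/du(-3u^6) = -18u^5
  d/du(6u^5) = 30u^4
  d/du(-3u^4) = -12u^3
  d/du(4u^3) = 12u^2
  d/du(-8u^2) = -16u
  d/du(5u) = 5
p'(u) = -18u^5 + 30u^4 - 12u^3 + 12u^2 - 16u + 5


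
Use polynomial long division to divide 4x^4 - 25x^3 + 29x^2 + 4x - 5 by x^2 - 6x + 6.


(4x^4 - 25x^3 + 29x^2 + 4x - 5) / (x^2 - 6x + 6)
Step 1: 4x^2 * (x^2 - 6x + 6) = 4x^4 - 24x^3 + 24x^2; subtract.
Step 2: -x * (x^2 - 6x + 6) = -x^3 + 6x^2 - 6x; subtract.
Step 3: -1 * (x^2 - 6x + 6) = -x^2 + 6x - 6; subtract.
Quotient: 4x^2 - x - 1, Remainder: 4x + 1


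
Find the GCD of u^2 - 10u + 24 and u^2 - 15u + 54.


Factor each:
  u^2 - 10u + 24 = (u - 6)(u - 4)
  u^2 - 15u + 54 = (u - 6)(u - 9)
Common monic factor: u - 6


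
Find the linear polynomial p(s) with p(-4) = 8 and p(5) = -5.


p(s) = ms + b. Using p(-4)=8, p(5)=-5:
m = (8 + 5)/(-4 - 5) = 13/-9 = -13/9
b = 8 - m*(-4) = 8 - 52/9 = 20/9
p(s) = -(13/9)s + (20/9)


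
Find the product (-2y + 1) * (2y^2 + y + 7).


Distribute each term of the first polynomial:
  (-2y)(2y^2 + y + 7) = -4y^3 - 2y^2 - 14y
  (1)(2y^2 + y + 7) = 2y^2 + y + 7
Sum: -4y^3 - 13y + 7


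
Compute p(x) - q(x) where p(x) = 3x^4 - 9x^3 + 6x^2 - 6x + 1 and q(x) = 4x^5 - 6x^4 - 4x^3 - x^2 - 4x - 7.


Distribute the minus sign:
  (3x^4 - 9x^3 + 6x^2 - 6x + 1)
- (4x^5 - 6x^4 - 4x^3 - x^2 - 4x - 7)
Negate second polynomial: -4x^5 + 6x^4 + 4x^3 + x^2 + 4x + 7
Add: -4x^5 + 9x^4 - 5x^3 + 7x^2 - 2x + 8


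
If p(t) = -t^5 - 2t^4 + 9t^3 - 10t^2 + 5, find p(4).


Using direct substitution:
  -1 * (4)^5 = -1024
  -2 * (4)^4 = -512
  9 * (4)^3 = 576
  -10 * (4)^2 = -160
  0 * (4)^1 = 0
  constant: 5
Sum = -1024 - 512 + 576 - 160 + 0 + 5 = -1115


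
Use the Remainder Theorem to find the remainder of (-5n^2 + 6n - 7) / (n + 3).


By the Remainder Theorem, the remainder equals p(-3):
  -5*(-3)^2 = -45
  6*(-3)^1 = -18
  constant: -7
Sum: -45 - 18 - 7 = -70


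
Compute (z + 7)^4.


Expand (z + 7)^4 by repeated multiplication:
  (z + 7)^2 = z^2 + 14z + 49
  (z + 7)^3 = z^3 + 21z^2 + 147z + 343
= z^4 + 28z^3 + 294z^2 + 1372z + 2401


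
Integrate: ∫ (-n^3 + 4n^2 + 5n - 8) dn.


Reverse power rule on each term:
  ∫ -n^3 dn = -(1/4)n^4
  ∫ 4n^2 dn = (4/3)n^3
  ∫ 5n dn = (5/2)n^2
  ∫ -8 dn = -8n
F(n) = -(1/4)n^4 + (4/3)n^3 + (5/2)n^2 - 8n + C


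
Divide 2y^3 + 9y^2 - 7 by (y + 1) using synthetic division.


Synthetic division with c = -1. Coefficients: 2, 9, 0, -7
Bring down 2.
  2 * -1 = -2; -2 + 9 = 7
  7 * -1 = -7; -7 + 0 = -7
  -7 * -1 = 7; 7 - 7 = 0
Quotient: 2y^2 + 7y - 7, Remainder: 0


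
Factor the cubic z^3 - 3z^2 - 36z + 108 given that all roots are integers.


Try integer roots (divisors of 108). z=-6: p(-6)=0.
Divide out (z + 6): quotient is z^2 - 9z + 18.
Factor the quadratic: (z - 6)(z - 3)
Result: (z + 6)(z - 6)(z - 3)


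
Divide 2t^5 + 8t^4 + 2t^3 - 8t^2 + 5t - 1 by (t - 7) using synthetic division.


Synthetic division with c = 7. Coefficients: 2, 8, 2, -8, 5, -1
Bring down 2.
  2 * 7 = 14; 14 + 8 = 22
  22 * 7 = 154; 154 + 2 = 156
  156 * 7 = 1092; 1092 - 8 = 1084
  1084 * 7 = 7588; 7588 + 5 = 7593
  7593 * 7 = 53151; 53151 - 1 = 53150
Quotient: 2t^4 + 22t^3 + 156t^2 + 1084t + 7593, Remainder: 53150


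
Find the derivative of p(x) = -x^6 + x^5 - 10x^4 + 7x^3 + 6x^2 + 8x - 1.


Apply the power rule term by term:
  d/dx(-x^6) = -6x^5
  d/dx(x^5) = 5x^4
  d/dx(-10x^4) = -40x^3
  d/dx(7x^3) = 21x^2
  d/dx(6x^2) = 12x
  d/dx(8x) = 8
  d/dx(-1) = 0
p'(x) = -6x^5 + 5x^4 - 40x^3 + 21x^2 + 12x + 8


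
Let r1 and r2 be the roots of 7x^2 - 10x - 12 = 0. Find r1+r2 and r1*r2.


For ax^2+bx+c=0: sum = -b/a, product = c/a.
a=7, b=-10, c=-12
Sum = -(-10)/7 = 10/7
Product = (-12)/7 = -12/7


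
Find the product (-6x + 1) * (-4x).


Distribute each term of the first polynomial:
  (-6x)(-4x) = 24x^2
  (1)(-4x) = -4x
Sum: 24x^2 - 4x


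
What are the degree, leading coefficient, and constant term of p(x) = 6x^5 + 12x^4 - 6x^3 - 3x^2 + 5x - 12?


Highest power of x is 5, with coefficient 6. Constant term is -12.
Degree = 5, leading coefficient = 6, constant term = -12


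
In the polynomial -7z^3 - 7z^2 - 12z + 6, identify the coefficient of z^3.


Read off the coefficient of z^3: -7


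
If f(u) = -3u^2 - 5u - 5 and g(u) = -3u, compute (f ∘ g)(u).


Substitute g(u) into f:
f(g(u)) = -3*(-3u)^2 + (-5)*(-3u) + (-5)
(-3u)^2 = 9u^2
Expand and combine: -27u^2 + 15u - 5


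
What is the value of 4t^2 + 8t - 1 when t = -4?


Using direct substitution:
  4 * (-4)^2 = 64
  8 * (-4)^1 = -32
  constant: -1
Sum = 64 - 32 - 1 = 31


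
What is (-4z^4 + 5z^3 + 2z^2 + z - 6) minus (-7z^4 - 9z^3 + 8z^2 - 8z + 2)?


Distribute the minus sign:
  (-4z^4 + 5z^3 + 2z^2 + z - 6)
- (-7z^4 - 9z^3 + 8z^2 - 8z + 2)
Negate second polynomial: 7z^4 + 9z^3 - 8z^2 + 8z - 2
Add: 3z^4 + 14z^3 - 6z^2 + 9z - 8


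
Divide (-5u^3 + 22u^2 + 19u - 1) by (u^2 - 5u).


(-5u^3 + 22u^2 + 19u - 1) / (u^2 - 5u)
Step 1: -5u * (u^2 - 5u) = -5u^3 + 25u^2; subtract.
Step 2: -3 * (u^2 - 5u) = -3u^2 + 15u; subtract.
Quotient: -5u - 3, Remainder: 4u - 1


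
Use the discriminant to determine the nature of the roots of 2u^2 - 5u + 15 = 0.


D = b^2 - 4ac = (-5)^2 - 4(2)(15) = 25 - 120 = -95
Since D < 0: two complex conjugate roots (no real roots)


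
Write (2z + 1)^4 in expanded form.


Expand (2z + 1)^4 by repeated multiplication:
  (2z + 1)^2 = 4z^2 + 4z + 1
  (2z + 1)^3 = 8z^3 + 12z^2 + 6z + 1
= 16z^4 + 32z^3 + 24z^2 + 8z + 1


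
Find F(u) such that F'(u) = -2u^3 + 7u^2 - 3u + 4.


Reverse power rule on each term:
  ∫ -2u^3 du = -(1/2)u^4
  ∫ 7u^2 du = (7/3)u^3
  ∫ -3u du = -(3/2)u^2
  ∫ 4 du = 4u
F(u) = -(1/2)u^4 + (7/3)u^3 - (3/2)u^2 + 4u + C


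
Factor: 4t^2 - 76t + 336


Roots satisfy r1 + r2 = -b/a = 19 and r1*r2 = c/a = 84.
So r1 = 7, r2 = 12.
4t^2 - 76t + 336 = 4(t - r1)(t - r2) = 4(t - 7)(t - 12)


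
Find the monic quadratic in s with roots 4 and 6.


p(s) = (s - 4)(s - 6)
Expand: s^2 - 10s + 24


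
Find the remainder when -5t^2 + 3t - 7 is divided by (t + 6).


By the Remainder Theorem, the remainder equals p(-6):
  -5*(-6)^2 = -180
  3*(-6)^1 = -18
  constant: -7
Sum: -180 - 18 - 7 = -205


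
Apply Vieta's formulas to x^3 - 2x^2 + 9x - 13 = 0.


Monic cubic x^3+bx^2+cx+d=0: sum=-b, pairwise sum=c, product=-d.
b=-2, c=9, d=-13
r1+r2+r3 = 2
r1r2+r1r3+r2r3 = 9
r1r2r3 = 13


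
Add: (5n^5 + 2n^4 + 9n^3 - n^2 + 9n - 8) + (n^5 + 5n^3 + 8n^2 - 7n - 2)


Align terms by degree and add:
  5n^5 + 2n^4 + 9n^3 - n^2 + 9n - 8
+ n^5 + 5n^3 + 8n^2 - 7n - 2
= 6n^5 + 2n^4 + 14n^3 + 7n^2 + 2n - 10


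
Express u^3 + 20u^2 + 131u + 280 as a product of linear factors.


Try integer roots (divisors of 280). u=-7: p(-7)=0.
Divide out (u + 7): quotient is u^2 + 13u + 40.
Factor the quadratic: (u + 5)(u + 8)
Result: (u + 7)(u + 5)(u + 8)


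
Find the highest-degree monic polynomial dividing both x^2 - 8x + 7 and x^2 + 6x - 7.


Factor each:
  x^2 - 8x + 7 = (x - 1)(x - 7)
  x^2 + 6x - 7 = (x - 1)(x + 7)
Common monic factor: x - 1


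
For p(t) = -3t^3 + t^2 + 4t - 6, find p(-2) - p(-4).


p(-2) = 14
p(-4) = 186
p(-2) - p(-4) = 14 - 186 = -172


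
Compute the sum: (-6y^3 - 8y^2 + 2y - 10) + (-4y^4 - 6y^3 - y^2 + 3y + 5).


Align terms by degree and add:
  -6y^3 - 8y^2 + 2y - 10
  -4y^4 - 6y^3 - y^2 + 3y + 5
= -4y^4 - 12y^3 - 9y^2 + 5y - 5


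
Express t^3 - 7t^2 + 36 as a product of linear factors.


Try integer roots (divisors of 36). t=3: p(3)=0.
Divide out (t - 3): quotient is t^2 - 4t - 12.
Factor the quadratic: (t - 6)(t + 2)
Result: (t - 3)(t - 6)(t + 2)


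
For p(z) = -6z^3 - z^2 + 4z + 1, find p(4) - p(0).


p(4) = -383
p(0) = 1
p(4) - p(0) = -383 - 1 = -384


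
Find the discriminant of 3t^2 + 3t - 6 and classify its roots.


D = b^2 - 4ac = (3)^2 - 4(3)(-6) = 9 + 72 = 81
Since D > 0: two distinct rational roots


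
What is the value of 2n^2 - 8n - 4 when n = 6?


Using direct substitution:
  2 * (6)^2 = 72
  -8 * (6)^1 = -48
  constant: -4
Sum = 72 - 48 - 4 = 20


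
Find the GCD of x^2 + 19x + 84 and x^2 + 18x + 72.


Factor each:
  x^2 + 19x + 84 = (x + 12)(x + 7)
  x^2 + 18x + 72 = (x + 12)(x + 6)
Common monic factor: x + 12


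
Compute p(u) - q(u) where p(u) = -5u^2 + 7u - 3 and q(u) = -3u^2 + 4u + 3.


Distribute the minus sign:
  (-5u^2 + 7u - 3)
- (-3u^2 + 4u + 3)
Negate second polynomial: 3u^2 - 4u - 3
Add: -2u^2 + 3u - 6


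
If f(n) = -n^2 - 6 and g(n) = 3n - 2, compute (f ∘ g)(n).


Substitute g(n) into f:
f(g(n)) = -1*(3n - 2)^2 + (-6)
(3n - 2)^2 = 9n^2 - 12n + 4
Expand and combine: -9n^2 + 12n - 10


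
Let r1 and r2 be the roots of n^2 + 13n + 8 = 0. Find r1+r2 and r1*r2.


For an^2+bn+c=0: sum = -b/a, product = c/a.
a=1, b=13, c=8
Sum = -(13)/1 = -13
Product = (8)/1 = 8


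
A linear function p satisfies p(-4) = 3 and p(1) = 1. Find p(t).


p(t) = mt + b. Using p(-4)=3, p(1)=1:
m = (3 - 1)/(-4 - 1) = 2/-5 = -2/5
b = 3 - m*(-4) = 3 - 8/5 = 7/5
p(t) = -(2/5)t + (7/5)


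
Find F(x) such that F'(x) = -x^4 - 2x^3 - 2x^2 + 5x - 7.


Reverse power rule on each term:
  ∫ -x^4 dx = -(1/5)x^5
  ∫ -2x^3 dx = -(1/2)x^4
  ∫ -2x^2 dx = -(2/3)x^3
  ∫ 5x dx = (5/2)x^2
  ∫ -7 dx = -7x
F(x) = -(1/5)x^5 - (1/2)x^4 - (2/3)x^3 + (5/2)x^2 - 7x + C


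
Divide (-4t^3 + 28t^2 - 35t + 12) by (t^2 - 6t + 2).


(-4t^3 + 28t^2 - 35t + 12) / (t^2 - 6t + 2)
Step 1: -4t * (t^2 - 6t + 2) = -4t^3 + 24t^2 - 8t; subtract.
Step 2: 4 * (t^2 - 6t + 2) = 4t^2 - 24t + 8; subtract.
Quotient: -4t + 4, Remainder: -3t + 4


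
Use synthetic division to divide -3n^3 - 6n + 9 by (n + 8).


Synthetic division with c = -8. Coefficients: -3, 0, -6, 9
Bring down -3.
  -3 * -8 = 24; 24 + 0 = 24
  24 * -8 = -192; -192 - 6 = -198
  -198 * -8 = 1584; 1584 + 9 = 1593
Quotient: -3n^2 + 24n - 198, Remainder: 1593


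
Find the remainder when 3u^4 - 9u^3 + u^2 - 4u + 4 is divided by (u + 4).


By the Remainder Theorem, the remainder equals p(-4):
  3*(-4)^4 = 768
  -9*(-4)^3 = 576
  1*(-4)^2 = 16
  -4*(-4)^1 = 16
  constant: 4
Sum: 768 + 576 + 16 + 16 + 4 = 1380


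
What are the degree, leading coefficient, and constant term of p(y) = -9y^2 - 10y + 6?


Highest power of y is 2, with coefficient -9. Constant term is 6.
Degree = 2, leading coefficient = -9, constant term = 6


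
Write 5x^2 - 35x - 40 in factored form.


Roots satisfy r1 + r2 = -b/a = 7 and r1*r2 = c/a = -8.
So r1 = 8, r2 = -1.
5x^2 - 35x - 40 = 5(x - r1)(x - r2) = 5(x - 8)(x + 1)


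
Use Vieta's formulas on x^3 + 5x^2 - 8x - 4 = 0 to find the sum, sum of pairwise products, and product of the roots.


Monic cubic x^3+bx^2+cx+d=0: sum=-b, pairwise sum=c, product=-d.
b=5, c=-8, d=-4
r1+r2+r3 = -5
r1r2+r1r3+r2r3 = -8
r1r2r3 = 4


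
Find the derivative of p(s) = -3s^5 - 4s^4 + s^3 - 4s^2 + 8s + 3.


Apply the power rule term by term:
  d/ds(-3s^5) = -15s^4
  d/ds(-4s^4) = -16s^3
  d/ds(s^3) = 3s^2
  d/ds(-4s^2) = -8s
  d/ds(8s) = 8
  d/ds(3) = 0
p'(s) = -15s^4 - 16s^3 + 3s^2 - 8s + 8


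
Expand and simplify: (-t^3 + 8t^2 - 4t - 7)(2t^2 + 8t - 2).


Distribute each term of the first polynomial:
  (-t^3)(2t^2 + 8t - 2) = -2t^5 - 8t^4 + 2t^3
  (8t^2)(2t^2 + 8t - 2) = 16t^4 + 64t^3 - 16t^2
  (-4t)(2t^2 + 8t - 2) = -8t^3 - 32t^2 + 8t
  (-7)(2t^2 + 8t - 2) = -14t^2 - 56t + 14
Sum: -2t^5 + 8t^4 + 58t^3 - 62t^2 - 48t + 14


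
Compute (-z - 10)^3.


Expand (-z - 10)^3 by repeated multiplication:
  (-z - 10)^2 = z^2 + 20z + 100
= -z^3 - 30z^2 - 300z - 1000


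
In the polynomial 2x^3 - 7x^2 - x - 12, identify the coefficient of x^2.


Read off the coefficient of x^2: -7


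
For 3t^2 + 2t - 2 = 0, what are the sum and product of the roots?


For at^2+bt+c=0: sum = -b/a, product = c/a.
a=3, b=2, c=-2
Sum = -(2)/3 = -2/3
Product = (-2)/3 = -2/3


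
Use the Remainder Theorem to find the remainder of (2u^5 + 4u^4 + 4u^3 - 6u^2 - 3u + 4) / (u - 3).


By the Remainder Theorem, the remainder equals p(3):
  2*(3)^5 = 486
  4*(3)^4 = 324
  4*(3)^3 = 108
  -6*(3)^2 = -54
  -3*(3)^1 = -9
  constant: 4
Sum: 486 + 324 + 108 - 54 - 9 + 4 = 859


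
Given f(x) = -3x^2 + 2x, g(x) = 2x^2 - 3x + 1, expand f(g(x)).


Substitute g(x) into f:
f(g(x)) = -3*(2x^2 - 3x + 1)^2 + 2*(2x^2 - 3x + 1)
(2x^2 - 3x + 1)^2 = 4x^4 - 12x^3 + 13x^2 - 6x + 1
Expand and combine: -12x^4 + 36x^3 - 35x^2 + 12x - 1


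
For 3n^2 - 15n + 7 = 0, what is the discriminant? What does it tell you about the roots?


D = b^2 - 4ac = (-15)^2 - 4(3)(7) = 225 - 84 = 141
Since D > 0: two distinct irrational roots


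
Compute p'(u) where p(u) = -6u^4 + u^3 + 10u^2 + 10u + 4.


Apply the power rule term by term:
  d/du(-6u^4) = -24u^3
  d/du(u^3) = 3u^2
  d/du(10u^2) = 20u
  d/du(10u) = 10
  d/du(4) = 0
p'(u) = -24u^3 + 3u^2 + 20u + 10


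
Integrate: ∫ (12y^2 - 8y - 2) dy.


Reverse power rule on each term:
  ∫ 12y^2 dy = 4y^3
  ∫ -8y dy = -4y^2
  ∫ -2 dy = -2y
F(y) = 4y^3 - 4y^2 - 2y + C


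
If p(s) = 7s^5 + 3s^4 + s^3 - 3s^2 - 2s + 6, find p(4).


Using direct substitution:
  7 * (4)^5 = 7168
  3 * (4)^4 = 768
  1 * (4)^3 = 64
  -3 * (4)^2 = -48
  -2 * (4)^1 = -8
  constant: 6
Sum = 7168 + 768 + 64 - 48 - 8 + 6 = 7950


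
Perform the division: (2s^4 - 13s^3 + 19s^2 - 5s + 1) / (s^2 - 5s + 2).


(2s^4 - 13s^3 + 19s^2 - 5s + 1) / (s^2 - 5s + 2)
Step 1: 2s^2 * (s^2 - 5s + 2) = 2s^4 - 10s^3 + 4s^2; subtract.
Step 2: -3s * (s^2 - 5s + 2) = -3s^3 + 15s^2 - 6s; subtract.
Step 3: 0 * (s^2 - 5s + 2) = 0; subtract.
Quotient: 2s^2 - 3s, Remainder: s + 1


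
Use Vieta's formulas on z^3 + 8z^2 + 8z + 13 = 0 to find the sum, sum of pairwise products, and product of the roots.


Monic cubic z^3+bz^2+cz+d=0: sum=-b, pairwise sum=c, product=-d.
b=8, c=8, d=13
r1+r2+r3 = -8
r1r2+r1r3+r2r3 = 8
r1r2r3 = -13


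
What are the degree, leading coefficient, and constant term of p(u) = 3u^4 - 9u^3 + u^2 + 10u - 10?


Highest power of u is 4, with coefficient 3. Constant term is -10.
Degree = 4, leading coefficient = 3, constant term = -10


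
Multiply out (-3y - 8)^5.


Expand (-3y - 8)^5 by repeated multiplication:
  (-3y - 8)^2 = 9y^2 + 48y + 64
  (-3y - 8)^3 = -27y^3 - 216y^2 - 576y - 512
  (-3y - 8)^4 = 81y^4 + 864y^3 + 3456y^2 + 6144y + 4096
= -243y^5 - 3240y^4 - 17280y^3 - 46080y^2 - 61440y - 32768


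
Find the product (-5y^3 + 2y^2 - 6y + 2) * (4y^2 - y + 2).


Distribute each term of the first polynomial:
  (-5y^3)(4y^2 - y + 2) = -20y^5 + 5y^4 - 10y^3
  (2y^2)(4y^2 - y + 2) = 8y^4 - 2y^3 + 4y^2
  (-6y)(4y^2 - y + 2) = -24y^3 + 6y^2 - 12y
  (2)(4y^2 - y + 2) = 8y^2 - 2y + 4
Sum: -20y^5 + 13y^4 - 36y^3 + 18y^2 - 14y + 4


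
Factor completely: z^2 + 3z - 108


Roots satisfy r1 + r2 = -b/a = -3 and r1*r2 = c/a = -108.
So r1 = 9, r2 = -12.
z^2 + 3z - 108 = (z - r1)(z - r2) = (z - 9)(z + 12)


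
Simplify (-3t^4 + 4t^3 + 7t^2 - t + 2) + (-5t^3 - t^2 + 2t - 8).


Align terms by degree and add:
  -3t^4 + 4t^3 + 7t^2 - t + 2
  -5t^3 - t^2 + 2t - 8
= -3t^4 - t^3 + 6t^2 + t - 6


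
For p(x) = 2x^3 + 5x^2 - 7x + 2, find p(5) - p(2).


p(5) = 342
p(2) = 24
p(5) - p(2) = 342 - 24 = 318


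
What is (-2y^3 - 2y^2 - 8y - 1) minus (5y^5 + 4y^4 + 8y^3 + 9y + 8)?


Distribute the minus sign:
  (-2y^3 - 2y^2 - 8y - 1)
- (5y^5 + 4y^4 + 8y^3 + 9y + 8)
Negate second polynomial: -5y^5 - 4y^4 - 8y^3 - 9y - 8
Add: -5y^5 - 4y^4 - 10y^3 - 2y^2 - 17y - 9


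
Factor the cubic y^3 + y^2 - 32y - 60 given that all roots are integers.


Try integer roots (divisors of -60). y=6: p(6)=0.
Divide out (y - 6): quotient is y^2 + 7y + 10.
Factor the quadratic: (y + 5)(y + 2)
Result: (y - 6)(y + 5)(y + 2)


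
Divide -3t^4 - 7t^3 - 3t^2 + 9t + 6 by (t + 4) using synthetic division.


Synthetic division with c = -4. Coefficients: -3, -7, -3, 9, 6
Bring down -3.
  -3 * -4 = 12; 12 - 7 = 5
  5 * -4 = -20; -20 - 3 = -23
  -23 * -4 = 92; 92 + 9 = 101
  101 * -4 = -404; -404 + 6 = -398
Quotient: -3t^3 + 5t^2 - 23t + 101, Remainder: -398
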